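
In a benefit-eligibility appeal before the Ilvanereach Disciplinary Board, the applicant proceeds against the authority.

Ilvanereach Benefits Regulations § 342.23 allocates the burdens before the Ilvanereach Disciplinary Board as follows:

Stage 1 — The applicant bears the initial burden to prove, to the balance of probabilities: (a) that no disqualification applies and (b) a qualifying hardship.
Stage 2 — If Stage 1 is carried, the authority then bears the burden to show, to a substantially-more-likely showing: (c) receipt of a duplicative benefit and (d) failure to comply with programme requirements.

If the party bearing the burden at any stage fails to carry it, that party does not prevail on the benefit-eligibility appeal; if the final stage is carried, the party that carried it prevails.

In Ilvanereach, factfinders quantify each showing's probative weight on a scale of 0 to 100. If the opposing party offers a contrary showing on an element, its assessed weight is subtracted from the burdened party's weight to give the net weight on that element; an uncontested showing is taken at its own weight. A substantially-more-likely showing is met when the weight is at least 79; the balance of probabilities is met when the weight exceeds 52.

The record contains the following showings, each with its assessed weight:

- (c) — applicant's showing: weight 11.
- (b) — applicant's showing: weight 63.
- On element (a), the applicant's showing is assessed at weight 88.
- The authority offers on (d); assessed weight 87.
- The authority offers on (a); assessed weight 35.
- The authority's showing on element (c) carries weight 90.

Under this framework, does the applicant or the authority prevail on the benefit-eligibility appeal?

Stage 1 (applicant, the balance of probabilities, weight exceeds 52): (a) net 88−35=53 > 52 — meets; (b) 63 > 52 — meets.
  Stage 1 is satisfied; the onus moves to the authority.
Stage 2 (authority, a substantially-more-likely showing, weight is at least 79): (c) net 90−11=79 ≥ 79 — meets; (d) 87 ≥ 79 — meets.
  Stage 2 carried; the final stage is satisfied.
Every stage carried; the authority prevails.

authority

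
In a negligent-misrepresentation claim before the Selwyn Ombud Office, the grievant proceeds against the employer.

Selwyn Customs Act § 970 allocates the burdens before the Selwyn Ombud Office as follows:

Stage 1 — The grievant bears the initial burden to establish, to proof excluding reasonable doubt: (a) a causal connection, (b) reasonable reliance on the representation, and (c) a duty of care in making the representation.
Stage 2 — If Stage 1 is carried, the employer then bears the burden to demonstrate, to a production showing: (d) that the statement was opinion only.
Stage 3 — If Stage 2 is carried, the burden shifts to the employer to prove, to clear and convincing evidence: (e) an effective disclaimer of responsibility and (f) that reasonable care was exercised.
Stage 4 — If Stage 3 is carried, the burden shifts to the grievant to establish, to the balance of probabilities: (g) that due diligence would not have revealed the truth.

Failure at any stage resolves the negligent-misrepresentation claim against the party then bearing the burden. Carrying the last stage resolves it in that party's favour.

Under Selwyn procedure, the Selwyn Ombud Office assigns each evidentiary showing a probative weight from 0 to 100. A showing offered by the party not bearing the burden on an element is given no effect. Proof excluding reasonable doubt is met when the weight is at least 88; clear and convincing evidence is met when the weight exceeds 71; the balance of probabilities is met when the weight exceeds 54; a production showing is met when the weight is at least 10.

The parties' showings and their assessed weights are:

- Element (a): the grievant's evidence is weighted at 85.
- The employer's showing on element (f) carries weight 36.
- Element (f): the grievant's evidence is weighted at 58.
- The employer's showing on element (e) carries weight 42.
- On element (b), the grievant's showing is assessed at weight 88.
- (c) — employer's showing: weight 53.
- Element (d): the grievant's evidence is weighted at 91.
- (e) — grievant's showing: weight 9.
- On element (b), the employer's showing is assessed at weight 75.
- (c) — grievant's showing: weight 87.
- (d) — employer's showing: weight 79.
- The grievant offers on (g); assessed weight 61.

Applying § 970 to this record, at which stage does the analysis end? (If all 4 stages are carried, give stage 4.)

stage 1

Stage 1 (grievant, proof excluding reasonable doubt, weight is at least 88): (a) 85 < 88 — fails; (b) 88 (employer's 75 disregarded) ≥ 88 — meets; (c) 87 (employer's 53 disregarded) < 88 — fails.
  The grievant does not carry Stage 1.
So the employer prevails.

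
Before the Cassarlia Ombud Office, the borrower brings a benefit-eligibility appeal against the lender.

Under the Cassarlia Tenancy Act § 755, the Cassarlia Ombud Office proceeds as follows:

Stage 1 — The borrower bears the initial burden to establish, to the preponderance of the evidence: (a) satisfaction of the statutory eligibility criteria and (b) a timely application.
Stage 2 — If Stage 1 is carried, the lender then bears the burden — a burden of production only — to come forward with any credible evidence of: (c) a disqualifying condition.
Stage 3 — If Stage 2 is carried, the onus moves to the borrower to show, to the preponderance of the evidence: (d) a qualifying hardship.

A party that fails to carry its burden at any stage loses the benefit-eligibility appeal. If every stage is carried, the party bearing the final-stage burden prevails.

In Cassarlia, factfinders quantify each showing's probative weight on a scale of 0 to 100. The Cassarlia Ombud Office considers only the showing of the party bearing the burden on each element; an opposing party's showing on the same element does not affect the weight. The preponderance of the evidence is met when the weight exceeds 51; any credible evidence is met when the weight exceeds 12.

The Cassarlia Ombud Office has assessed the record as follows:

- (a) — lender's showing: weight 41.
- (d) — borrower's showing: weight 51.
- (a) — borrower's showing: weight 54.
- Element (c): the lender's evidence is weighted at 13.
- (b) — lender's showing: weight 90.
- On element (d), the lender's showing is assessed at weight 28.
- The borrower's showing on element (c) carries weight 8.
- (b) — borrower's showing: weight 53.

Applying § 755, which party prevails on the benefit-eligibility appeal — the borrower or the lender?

lender

At Stage 1 the borrower must meet the preponderance of the evidence (weight exceeds 51): on (a) the weight is 54 (the lender's 41 is given no effect), which does exceed 51, so (a) meets the standard; on (b) the weight is 53 (the lender's 90 is given no effect), > 51, so (b) meets the standard.
  All elements met. The burden passes to the lender.
At Stage 2 the lender must meet any credible evidence (weight exceeds 12): on (c) the weight is 13 (the borrower's 8 is given no effect), > 12, so (c) meets the standard.
  All elements met. The burden passes to the borrower.
At Stage 3 the borrower must meet the preponderance of the evidence (weight exceeds 51): on (d) the weight is 51 (the lender's 28 is given no effect), which does not exceed 51, so (d) does not meet the standard.
  Not every element is met, so the borrower fails to carry Stage 3.
The lender prevails.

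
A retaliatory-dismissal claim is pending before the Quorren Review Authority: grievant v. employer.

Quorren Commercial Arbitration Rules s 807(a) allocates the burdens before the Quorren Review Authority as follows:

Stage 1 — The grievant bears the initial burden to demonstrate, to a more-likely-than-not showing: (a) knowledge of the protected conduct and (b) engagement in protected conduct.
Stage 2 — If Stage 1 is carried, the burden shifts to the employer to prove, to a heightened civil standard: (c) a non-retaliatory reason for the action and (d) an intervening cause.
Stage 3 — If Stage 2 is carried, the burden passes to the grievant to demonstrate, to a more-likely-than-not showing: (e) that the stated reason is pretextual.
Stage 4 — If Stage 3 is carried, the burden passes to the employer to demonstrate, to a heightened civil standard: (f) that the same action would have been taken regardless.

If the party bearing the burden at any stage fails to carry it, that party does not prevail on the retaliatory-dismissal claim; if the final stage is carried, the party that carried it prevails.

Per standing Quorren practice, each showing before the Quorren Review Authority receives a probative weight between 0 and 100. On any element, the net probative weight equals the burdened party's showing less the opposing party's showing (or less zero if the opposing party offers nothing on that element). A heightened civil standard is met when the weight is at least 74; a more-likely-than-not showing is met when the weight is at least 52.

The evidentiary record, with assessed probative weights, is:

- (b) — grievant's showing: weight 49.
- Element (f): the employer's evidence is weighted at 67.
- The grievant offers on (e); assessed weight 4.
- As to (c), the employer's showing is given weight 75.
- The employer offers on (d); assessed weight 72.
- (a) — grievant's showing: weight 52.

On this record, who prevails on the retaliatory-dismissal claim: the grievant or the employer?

Stage 1 — burden on grievant; standard: a more-likely-than-not showing (weight is at least 52).
    (a): 52 ≥ 52 [met]
    (b): 49 < 52 [not met]
  The grievant does not carry Stage 1.
So the employer prevails.

employer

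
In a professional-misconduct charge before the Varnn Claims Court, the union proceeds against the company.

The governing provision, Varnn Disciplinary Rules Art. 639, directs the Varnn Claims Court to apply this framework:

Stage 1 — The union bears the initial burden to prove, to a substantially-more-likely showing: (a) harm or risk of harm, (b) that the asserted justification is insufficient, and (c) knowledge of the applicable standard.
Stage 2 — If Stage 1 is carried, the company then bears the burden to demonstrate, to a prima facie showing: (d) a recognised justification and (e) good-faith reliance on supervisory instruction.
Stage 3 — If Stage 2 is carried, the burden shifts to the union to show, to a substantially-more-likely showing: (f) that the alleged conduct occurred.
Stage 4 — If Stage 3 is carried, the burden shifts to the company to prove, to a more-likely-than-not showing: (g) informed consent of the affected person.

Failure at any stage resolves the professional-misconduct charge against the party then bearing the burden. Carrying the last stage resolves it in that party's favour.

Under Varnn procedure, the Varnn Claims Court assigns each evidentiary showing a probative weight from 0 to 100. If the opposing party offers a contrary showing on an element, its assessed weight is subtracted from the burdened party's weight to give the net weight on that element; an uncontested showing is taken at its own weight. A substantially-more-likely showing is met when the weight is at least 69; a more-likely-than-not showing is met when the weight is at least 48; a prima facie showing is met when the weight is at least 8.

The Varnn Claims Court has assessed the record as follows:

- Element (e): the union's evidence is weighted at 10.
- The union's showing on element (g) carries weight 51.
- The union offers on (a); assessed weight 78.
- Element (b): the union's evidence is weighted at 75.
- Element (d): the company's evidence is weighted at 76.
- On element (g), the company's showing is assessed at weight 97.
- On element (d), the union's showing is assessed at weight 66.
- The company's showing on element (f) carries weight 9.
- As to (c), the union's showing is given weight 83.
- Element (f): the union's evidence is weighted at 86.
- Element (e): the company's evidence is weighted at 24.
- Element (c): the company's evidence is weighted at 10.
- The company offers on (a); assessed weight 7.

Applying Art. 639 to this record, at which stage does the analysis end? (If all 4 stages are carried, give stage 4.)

stage 4

Stage 1 (union, a substantially-more-likely showing, weight is at least 69): (a) net 78−7=71 ≥ 69 — meets; (b) 75 ≥ 69 — meets; (c) net 83−10=73 ≥ 69 — meets.
  All elements met. The burden passes to the company.
Stage 2 (company, a prima facie showing, weight is at least 8): (d) net 76−66=10 ≥ 8 — meets; (e) net 24−10=14 ≥ 8 — meets.
  The company carries Stage 2; the union now bears the burden.
Stage 3 (union, a substantially-more-likely showing, weight is at least 69): (f) net 86−9=77 ≥ 69 — meets.
  All elements met. The burden passes to the company.
Stage 4 (company, a more-likely-than-not showing, weight is at least 48): (g) net 97−51=46 < 48 — fails.
  The company does not carry Stage 4.
The analysis ends at Stage 4; the union prevails.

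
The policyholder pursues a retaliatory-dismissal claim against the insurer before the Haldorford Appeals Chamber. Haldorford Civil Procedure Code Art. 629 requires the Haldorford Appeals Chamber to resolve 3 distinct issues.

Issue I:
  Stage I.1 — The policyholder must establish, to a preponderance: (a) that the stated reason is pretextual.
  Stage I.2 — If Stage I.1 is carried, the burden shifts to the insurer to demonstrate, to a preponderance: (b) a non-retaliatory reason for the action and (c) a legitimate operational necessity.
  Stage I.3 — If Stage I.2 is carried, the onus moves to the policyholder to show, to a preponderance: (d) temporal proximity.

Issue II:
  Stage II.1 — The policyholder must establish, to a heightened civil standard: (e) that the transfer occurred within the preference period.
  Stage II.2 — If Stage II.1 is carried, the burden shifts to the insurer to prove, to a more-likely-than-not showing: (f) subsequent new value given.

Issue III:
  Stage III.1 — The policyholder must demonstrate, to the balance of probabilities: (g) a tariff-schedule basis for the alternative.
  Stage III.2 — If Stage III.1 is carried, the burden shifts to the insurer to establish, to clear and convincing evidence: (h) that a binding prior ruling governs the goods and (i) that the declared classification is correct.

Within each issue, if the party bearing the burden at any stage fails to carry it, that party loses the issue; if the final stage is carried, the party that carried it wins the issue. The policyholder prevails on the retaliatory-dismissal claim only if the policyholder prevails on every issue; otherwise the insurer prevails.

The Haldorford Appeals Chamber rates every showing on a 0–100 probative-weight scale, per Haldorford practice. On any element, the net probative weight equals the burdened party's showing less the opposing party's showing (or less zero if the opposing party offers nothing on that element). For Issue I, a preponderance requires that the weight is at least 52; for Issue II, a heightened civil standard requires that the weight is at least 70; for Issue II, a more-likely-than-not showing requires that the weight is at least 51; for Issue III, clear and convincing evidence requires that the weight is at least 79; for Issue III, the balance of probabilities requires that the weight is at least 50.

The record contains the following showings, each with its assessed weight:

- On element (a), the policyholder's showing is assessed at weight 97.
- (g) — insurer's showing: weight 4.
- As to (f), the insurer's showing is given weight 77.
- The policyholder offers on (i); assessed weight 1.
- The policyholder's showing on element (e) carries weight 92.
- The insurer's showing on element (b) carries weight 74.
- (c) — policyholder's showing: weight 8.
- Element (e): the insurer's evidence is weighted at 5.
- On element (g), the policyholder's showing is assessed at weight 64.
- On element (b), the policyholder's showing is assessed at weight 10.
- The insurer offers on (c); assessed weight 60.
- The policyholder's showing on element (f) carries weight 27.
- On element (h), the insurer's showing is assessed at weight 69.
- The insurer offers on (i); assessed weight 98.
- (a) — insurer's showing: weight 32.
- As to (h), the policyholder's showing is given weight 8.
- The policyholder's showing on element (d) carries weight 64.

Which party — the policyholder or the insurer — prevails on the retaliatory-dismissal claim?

policyholder

— Issue I —
Stage I.1 — burden on policyholder; standard: a preponderance (weight is at least 52).
    (a): 97 − 32 = 65 ≥ 52 [met]
  All elements met. The burden passes to the insurer.
Stage I.2 — burden on insurer; standard: a preponderance (weight is at least 52).
    (b): 74 − 10 = 64 ≥ 52 [met]
    (c): 60 − 8 = 52 ≥ 52 [met]
  All elements met. The burden passes to the policyholder.
Stage I.3 — burden on policyholder; standard: a preponderance (weight is at least 52).
    (d): 64 ≥ 52 [met]
  All elements met at the final stage.
All stages carried — the policyholder prevails on this issue.
— Issue II —
At Stage II.1 the policyholder must meet a heightened civil standard (weight is at least 70): on (e) the weight is 92 less the opposing 5 gives net 87, which does reach 70, so (e) meets the standard.
  All elements met. The burden passes to the insurer.
At Stage II.2 the insurer must meet a more-likely-than-not showing (weight is at least 51): on (f) the weight is 77 less the opposing 27 gives net 50, which does not reach 51, so (f) does not meet the standard.
  Stage II.2 not carried; the insurer fails its burden.
The policyholder prevails on this issue.
— Issue III —
Stage III.1 (policyholder, the balance of probabilities, weight is at least 50): (g) net 64−4=60 ≥ 50 — meets.
  The policyholder carries Stage III.1; the insurer now bears the burden.
Stage III.2 (insurer, clear and convincing evidence, weight is at least 79): (h) net 69−8=61 < 79 — fails; (i) net 98−1=97 ≥ 79 — meets.
  Stage III.2 not carried; the insurer fails its burden.
The analysis ends at Stage III.2; the policyholder prevails on this issue.
Per-issue: Issue I → policyholder; Issue II → policyholder; Issue III → policyholder. The policyholder must prevail on every issue; overall, the policyholder prevails.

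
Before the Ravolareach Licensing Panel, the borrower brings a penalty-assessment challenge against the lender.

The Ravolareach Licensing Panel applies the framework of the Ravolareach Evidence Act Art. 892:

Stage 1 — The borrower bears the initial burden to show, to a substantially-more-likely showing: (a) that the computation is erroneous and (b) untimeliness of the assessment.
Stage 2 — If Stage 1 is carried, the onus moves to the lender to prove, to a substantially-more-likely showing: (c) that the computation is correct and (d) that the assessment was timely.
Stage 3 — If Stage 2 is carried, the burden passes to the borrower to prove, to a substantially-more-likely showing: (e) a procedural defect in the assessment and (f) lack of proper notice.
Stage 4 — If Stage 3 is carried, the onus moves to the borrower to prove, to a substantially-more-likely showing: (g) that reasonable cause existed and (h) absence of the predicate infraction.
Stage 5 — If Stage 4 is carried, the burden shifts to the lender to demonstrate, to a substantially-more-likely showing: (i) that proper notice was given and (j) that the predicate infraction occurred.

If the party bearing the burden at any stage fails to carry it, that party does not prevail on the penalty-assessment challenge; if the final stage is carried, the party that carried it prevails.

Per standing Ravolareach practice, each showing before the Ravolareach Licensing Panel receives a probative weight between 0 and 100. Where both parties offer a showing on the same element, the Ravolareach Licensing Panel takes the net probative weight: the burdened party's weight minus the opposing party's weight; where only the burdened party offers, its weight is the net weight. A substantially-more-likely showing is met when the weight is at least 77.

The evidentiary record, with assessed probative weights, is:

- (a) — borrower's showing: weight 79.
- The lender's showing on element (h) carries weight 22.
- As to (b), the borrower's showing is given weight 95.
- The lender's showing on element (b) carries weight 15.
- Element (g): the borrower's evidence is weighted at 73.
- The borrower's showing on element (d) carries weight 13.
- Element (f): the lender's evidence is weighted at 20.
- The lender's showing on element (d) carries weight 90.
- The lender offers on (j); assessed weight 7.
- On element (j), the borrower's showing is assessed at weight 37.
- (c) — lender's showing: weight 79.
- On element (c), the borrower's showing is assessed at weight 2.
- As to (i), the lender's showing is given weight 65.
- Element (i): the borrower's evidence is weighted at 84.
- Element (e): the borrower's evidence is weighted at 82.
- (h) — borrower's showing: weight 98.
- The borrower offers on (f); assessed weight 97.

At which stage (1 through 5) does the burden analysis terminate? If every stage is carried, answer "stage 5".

Stage 1 (borrower, a substantially-more-likely showing, weight is at least 77): (a) 79 ≥ 77 — meets; (b) net 95−15=80 ≥ 77 — meets.
  The borrower carries Stage 1; the lender now bears the burden.
Stage 2 (lender, a substantially-more-likely showing, weight is at least 77): (c) net 79−2=77 ≥ 77 — meets; (d) net 90−13=77 ≥ 77 — meets.
  All elements met. The burden passes to the borrower.
Stage 3 (borrower, a substantially-more-likely showing, weight is at least 77): (e) 82 ≥ 77 — meets; (f) net 97−20=77 ≥ 77 — meets.
  All elements met. The borrower retains the burden for Stage 4.
Stage 4 (borrower, a substantially-more-likely showing, weight is at least 77): (g) 73 < 77 — fails; (h) net 98−22=76 < 77 — fails.
  The borrower does not carry Stage 4.
So the lender prevails.

stage 4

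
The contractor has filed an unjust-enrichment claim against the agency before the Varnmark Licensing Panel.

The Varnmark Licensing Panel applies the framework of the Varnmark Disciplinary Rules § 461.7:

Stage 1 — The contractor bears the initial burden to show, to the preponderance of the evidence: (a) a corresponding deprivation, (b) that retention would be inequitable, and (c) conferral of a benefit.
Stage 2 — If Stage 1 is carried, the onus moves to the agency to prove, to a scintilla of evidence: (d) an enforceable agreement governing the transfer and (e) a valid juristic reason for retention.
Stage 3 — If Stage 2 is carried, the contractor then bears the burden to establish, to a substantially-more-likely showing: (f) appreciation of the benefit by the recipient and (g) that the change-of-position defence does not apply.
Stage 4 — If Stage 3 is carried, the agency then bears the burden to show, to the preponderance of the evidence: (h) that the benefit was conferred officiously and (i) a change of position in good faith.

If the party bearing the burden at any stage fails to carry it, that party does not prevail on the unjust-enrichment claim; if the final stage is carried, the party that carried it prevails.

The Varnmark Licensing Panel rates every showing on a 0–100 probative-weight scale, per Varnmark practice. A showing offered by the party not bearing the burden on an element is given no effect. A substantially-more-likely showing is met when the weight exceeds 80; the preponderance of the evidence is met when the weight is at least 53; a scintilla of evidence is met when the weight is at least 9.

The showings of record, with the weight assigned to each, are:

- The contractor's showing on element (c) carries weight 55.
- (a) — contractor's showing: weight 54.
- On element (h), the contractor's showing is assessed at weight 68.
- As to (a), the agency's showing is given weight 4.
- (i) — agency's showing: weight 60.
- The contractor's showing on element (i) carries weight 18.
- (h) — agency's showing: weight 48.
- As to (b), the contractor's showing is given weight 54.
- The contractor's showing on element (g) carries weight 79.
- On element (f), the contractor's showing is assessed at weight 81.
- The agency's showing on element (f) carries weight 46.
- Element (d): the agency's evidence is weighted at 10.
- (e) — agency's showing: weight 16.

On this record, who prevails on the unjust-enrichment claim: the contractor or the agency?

Stage 1 (contractor, the preponderance of the evidence, weight is at least 53): (a) 54 (agency's 4 disregarded) ≥ 53 — meets; (b) 54 ≥ 53 — meets; (c) 55 ≥ 53 — meets.
  Stage 1 carried; the burden shifts to the agency.
Stage 2 (agency, a scintilla of evidence, weight is at least 9): (d) 10 ≥ 9 — meets; (e) 16 ≥ 9 — meets.
  All elements met. The burden passes to the contractor.
Stage 3 (contractor, a substantially-more-likely showing, weight exceeds 80): (f) 81 (agency's 46 disregarded) > 80 — meets; (g) 79 ≤ 80 — fails.
  The contractor does not carry Stage 3.
So the agency prevails.

agency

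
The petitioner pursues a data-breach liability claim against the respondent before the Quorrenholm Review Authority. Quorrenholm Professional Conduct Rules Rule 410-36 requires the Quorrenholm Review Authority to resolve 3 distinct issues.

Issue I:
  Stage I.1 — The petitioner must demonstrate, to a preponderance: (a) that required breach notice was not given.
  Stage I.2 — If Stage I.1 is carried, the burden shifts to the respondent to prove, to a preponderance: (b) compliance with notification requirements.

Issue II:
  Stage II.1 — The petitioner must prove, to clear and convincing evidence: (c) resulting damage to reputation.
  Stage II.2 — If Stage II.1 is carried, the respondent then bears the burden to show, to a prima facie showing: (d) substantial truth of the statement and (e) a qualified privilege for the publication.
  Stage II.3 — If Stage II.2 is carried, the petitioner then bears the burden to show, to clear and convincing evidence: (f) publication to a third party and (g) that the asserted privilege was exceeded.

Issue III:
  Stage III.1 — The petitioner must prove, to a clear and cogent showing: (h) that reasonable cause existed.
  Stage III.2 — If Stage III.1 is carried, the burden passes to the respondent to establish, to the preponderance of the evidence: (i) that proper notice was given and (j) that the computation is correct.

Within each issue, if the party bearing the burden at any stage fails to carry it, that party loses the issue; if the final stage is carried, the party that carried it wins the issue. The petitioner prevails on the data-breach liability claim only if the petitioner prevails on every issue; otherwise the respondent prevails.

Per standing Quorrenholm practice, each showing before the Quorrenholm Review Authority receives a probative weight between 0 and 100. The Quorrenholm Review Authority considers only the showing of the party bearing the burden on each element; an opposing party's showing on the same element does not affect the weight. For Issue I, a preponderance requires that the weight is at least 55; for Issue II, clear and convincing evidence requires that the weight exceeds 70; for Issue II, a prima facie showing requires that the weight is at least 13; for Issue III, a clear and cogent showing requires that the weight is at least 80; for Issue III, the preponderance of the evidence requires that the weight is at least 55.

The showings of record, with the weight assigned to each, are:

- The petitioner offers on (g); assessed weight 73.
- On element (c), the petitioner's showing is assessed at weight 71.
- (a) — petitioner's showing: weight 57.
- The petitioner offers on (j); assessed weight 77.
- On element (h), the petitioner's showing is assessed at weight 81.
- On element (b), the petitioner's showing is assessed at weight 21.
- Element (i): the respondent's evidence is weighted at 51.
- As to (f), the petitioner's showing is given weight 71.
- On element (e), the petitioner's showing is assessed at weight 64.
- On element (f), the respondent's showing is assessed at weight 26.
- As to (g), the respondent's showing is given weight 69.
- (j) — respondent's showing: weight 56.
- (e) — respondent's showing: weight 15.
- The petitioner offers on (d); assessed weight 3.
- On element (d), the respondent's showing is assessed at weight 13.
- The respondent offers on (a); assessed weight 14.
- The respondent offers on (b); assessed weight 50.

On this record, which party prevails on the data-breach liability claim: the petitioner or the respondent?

— Issue I —
Stage I.1 (petitioner, a preponderance, weight is at least 55): (a) 57 (respondent's 14 disregarded) ≥ 55 — meets.
  All elements met. The burden passes to the respondent.
Stage I.2 (respondent, a preponderance, weight is at least 55): (b) 50 (petitioner's 21 disregarded) < 55 — fails.
  The respondent does not carry Stage I.2.
The analysis ends at Stage I.2; the petitioner prevails on this issue.
— Issue II —
Stage II.1 — burden on petitioner; standard: clear and convincing evidence (weight exceeds 70).
    (c): 71 > 70 [met]
  Stage II.1 is satisfied; the onus moves to the respondent.
Stage II.2 — burden on respondent; standard: a prima facie showing (weight is at least 13).
    (d): 13 (petitioner's 3 disregarded) ≥ 13 [met]
    (e): 15 (petitioner's 64 disregarded) ≥ 13 [met]
  Stage II.2 carried; the burden shifts to the petitioner.
Stage II.3 — burden on petitioner; standard: clear and convincing evidence (weight exceeds 70).
    (f): 71 (respondent's 26 disregarded) > 70 [met]
    (g): 73 (respondent's 69 disregarded) > 70 [met]
  Stage II.3 carried; the final stage is satisfied.
All stages carried — the petitioner prevails on this issue.
— Issue III —
At Stage III.1 the petitioner must meet a clear and cogent showing (weight is at least 80): on (h) the weight is 81, which does reach 80, so (h) meets the standard.
  All elements met. The burden passes to the respondent.
At Stage III.2 the respondent must meet the preponderance of the evidence (weight is at least 55): on (i) the weight is 51, < 55, so (i) does not meet the standard; on (j) the weight is 56 (the petitioner's 77 is given no effect), which does reach 55, so (j) meets the standard.
  Not every element is met, so the respondent fails to carry Stage III.2.
The analysis ends at Stage III.2; the petitioner prevails on this issue.
Per-issue: Issue I → petitioner; Issue II → petitioner; Issue III → petitioner. The petitioner must prevail on every issue; overall, the petitioner prevails.

petitioner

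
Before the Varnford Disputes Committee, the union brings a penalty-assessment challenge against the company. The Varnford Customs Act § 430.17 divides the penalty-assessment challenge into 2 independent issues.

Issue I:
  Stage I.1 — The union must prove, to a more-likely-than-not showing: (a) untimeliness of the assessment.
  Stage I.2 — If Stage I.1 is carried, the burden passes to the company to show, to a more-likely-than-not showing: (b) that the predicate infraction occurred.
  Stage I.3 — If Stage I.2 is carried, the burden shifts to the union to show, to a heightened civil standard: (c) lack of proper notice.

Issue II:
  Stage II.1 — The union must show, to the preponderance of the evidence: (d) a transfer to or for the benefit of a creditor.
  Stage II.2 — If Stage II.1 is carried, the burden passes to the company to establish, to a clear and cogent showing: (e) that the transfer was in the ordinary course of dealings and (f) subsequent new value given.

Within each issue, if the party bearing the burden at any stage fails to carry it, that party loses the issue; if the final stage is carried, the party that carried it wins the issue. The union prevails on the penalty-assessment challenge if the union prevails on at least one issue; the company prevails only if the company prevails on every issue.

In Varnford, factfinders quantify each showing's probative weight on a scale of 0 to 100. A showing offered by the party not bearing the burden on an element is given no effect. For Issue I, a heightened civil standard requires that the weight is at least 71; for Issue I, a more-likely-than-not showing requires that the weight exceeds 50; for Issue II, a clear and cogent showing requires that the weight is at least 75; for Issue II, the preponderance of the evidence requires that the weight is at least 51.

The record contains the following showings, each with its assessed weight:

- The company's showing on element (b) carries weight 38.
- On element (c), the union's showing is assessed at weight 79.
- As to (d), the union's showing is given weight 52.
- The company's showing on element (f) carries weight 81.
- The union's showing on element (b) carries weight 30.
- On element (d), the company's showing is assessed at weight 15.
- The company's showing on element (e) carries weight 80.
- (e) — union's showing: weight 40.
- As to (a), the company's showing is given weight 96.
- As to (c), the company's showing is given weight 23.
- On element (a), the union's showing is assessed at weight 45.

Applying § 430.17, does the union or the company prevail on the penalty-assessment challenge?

— Issue I —
Stage I.1 (union, a more-likely-than-not showing, weight exceeds 50): (a) 45 (company's 96 disregarded) ≤ 50 — fails.
  Not every element is met, so the union fails to carry Stage I.1.
The analysis ends at Stage I.1; the company prevails on this issue.
— Issue II —
Stage II.1 — burden on union; standard: the preponderance of the evidence (weight is at least 51).
    (d): 52 (company's 15 disregarded) ≥ 51 [met]
  All elements met. The burden passes to the company.
Stage II.2 — burden on company; standard: a clear and cogent showing (weight is at least 75).
    (e): 80 (union's 40 disregarded) ≥ 75 [met]
    (f): 81 ≥ 75 [met]
  Stage II.2 carried; the final stage is satisfied.
With every stage satisfied, the company prevails on this issue.
Per-issue: Issue I → company; Issue II → company. The union must prevail on at least one issue; overall, the company prevails.

company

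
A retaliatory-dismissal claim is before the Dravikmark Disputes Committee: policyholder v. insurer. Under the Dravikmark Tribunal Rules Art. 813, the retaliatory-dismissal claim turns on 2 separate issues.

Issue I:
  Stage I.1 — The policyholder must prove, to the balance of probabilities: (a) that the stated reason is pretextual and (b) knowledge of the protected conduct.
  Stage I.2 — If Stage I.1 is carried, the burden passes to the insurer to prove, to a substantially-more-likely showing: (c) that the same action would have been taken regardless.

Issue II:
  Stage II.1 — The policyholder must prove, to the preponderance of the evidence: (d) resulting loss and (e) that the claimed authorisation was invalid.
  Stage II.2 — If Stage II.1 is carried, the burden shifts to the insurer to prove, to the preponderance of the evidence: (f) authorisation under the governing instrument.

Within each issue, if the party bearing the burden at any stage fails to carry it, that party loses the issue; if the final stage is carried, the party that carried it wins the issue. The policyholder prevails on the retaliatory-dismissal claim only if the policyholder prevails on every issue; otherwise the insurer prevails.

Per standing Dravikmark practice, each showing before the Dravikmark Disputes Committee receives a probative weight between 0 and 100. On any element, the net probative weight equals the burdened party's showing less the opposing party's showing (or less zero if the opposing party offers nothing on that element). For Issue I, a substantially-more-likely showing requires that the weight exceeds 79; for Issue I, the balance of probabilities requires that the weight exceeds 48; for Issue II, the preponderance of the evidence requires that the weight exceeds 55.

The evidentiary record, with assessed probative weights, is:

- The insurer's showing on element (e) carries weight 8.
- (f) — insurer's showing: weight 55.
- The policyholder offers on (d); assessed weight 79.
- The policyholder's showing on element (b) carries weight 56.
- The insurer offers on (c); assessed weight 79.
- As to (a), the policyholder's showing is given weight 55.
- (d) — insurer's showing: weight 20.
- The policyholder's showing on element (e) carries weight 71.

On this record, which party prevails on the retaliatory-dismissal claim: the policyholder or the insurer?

policyholder

— Issue I —
Stage I.1 (policyholder, the balance of probabilities, weight exceeds 48): (a) 55 > 48 — meets; (b) 56 > 48 — meets.
  The policyholder carries Stage I.1; the insurer now bears the burden.
Stage I.2 (insurer, a substantially-more-likely showing, weight exceeds 79): (c) 79 ≤ 79 — fails.
  The insurer does not carry Stage I.2.
So the policyholder prevails on this issue.
— Issue II —
Stage II.1 — burden on policyholder; standard: the preponderance of the evidence (weight exceeds 55).
    (d): 79 − 20 = 59 > 55 [met]
    (e): 71 − 8 = 63 > 55 [met]
  Stage II.1 carried; the burden shifts to the insurer.
Stage II.2 — burden on insurer; standard: the preponderance of the evidence (weight exceeds 55).
    (f): 55 ≤ 55 [not met]
  Stage II.2 not carried; the insurer fails its burden.
The policyholder prevails on this issue.
Per-issue: Issue I → policyholder; Issue II → policyholder. The policyholder must prevail on every issue; overall, the policyholder prevails.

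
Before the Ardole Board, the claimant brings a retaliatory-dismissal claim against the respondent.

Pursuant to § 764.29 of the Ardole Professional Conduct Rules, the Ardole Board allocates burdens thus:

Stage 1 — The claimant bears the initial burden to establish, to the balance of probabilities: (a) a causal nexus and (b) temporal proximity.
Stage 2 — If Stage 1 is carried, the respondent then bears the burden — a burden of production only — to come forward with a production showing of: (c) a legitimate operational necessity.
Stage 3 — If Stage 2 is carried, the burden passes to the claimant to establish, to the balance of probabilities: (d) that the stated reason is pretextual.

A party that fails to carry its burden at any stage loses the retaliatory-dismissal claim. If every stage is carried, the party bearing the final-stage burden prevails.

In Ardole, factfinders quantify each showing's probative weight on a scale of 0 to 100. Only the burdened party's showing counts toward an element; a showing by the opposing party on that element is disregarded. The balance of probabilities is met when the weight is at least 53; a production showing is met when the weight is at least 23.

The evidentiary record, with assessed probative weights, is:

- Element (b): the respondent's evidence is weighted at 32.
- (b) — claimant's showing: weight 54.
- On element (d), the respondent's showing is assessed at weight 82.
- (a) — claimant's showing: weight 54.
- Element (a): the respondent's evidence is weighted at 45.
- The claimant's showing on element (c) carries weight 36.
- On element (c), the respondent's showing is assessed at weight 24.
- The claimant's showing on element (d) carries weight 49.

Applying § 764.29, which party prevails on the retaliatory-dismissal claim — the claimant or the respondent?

respondent

Stage 1 — burden on claimant; standard: the balance of probabilities (weight is at least 53).
    (a): 54 (respondent's 45 disregarded) ≥ 53 [met]
    (b): 54 (respondent's 32 disregarded) ≥ 53 [met]
  The claimant carries Stage 1; the respondent now bears the burden.
Stage 2 — burden on respondent; standard: a production showing (weight is at least 23).
    (c): 24 (claimant's 36 disregarded) ≥ 23 [met]
  All elements met. The burden passes to the claimant.
Stage 3 — burden on claimant; standard: the balance of probabilities (weight is at least 53).
    (d): 49 (respondent's 82 disregarded) < 53 [not met]
  The claimant does not carry Stage 3.
The respondent prevails.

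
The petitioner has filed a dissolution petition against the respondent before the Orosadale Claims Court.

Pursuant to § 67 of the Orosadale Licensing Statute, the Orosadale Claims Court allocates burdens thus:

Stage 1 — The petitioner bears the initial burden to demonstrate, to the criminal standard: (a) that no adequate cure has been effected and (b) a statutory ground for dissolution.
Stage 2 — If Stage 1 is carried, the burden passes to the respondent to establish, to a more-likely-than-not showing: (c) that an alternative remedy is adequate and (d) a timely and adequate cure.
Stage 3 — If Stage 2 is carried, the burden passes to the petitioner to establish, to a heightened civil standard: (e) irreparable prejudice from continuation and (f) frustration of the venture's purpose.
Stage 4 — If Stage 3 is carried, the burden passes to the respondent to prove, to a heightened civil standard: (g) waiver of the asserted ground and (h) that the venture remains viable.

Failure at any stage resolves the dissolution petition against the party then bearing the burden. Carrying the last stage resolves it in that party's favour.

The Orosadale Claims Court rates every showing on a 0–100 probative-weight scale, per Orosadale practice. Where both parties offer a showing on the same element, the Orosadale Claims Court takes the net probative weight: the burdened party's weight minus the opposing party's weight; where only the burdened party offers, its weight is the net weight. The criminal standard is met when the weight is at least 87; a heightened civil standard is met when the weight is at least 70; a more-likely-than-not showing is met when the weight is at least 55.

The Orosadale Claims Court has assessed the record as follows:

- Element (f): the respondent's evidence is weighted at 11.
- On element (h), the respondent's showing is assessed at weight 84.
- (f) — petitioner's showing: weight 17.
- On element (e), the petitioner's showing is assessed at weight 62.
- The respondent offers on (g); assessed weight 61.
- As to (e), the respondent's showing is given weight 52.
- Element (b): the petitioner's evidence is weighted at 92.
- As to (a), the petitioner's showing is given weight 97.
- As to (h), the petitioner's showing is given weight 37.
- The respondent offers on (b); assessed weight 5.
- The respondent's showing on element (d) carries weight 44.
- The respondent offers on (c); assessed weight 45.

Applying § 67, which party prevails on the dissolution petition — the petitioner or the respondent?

petitioner

Stage 1 — burden on petitioner; standard: the criminal standard (weight is at least 87).
    (a): 97 ≥ 87 [met]
    (b): 92 − 5 = 87 ≥ 87 [met]
  All elements met. The burden passes to the respondent.
Stage 2 — burden on respondent; standard: a more-likely-than-not showing (weight is at least 55).
    (c): 45 < 55 [not met]
    (d): 44 < 55 [not met]
  Not every element is met, so the respondent fails to carry Stage 2.
The petitioner prevails.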